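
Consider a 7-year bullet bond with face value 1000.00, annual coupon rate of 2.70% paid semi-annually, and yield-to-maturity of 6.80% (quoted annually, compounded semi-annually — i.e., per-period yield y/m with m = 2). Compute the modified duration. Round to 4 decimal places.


Answer: Modified duration = 6.1174

Derivation:
Coupon per period c = face * coupon_rate / m = 13.500000
Periods per year m = 2; per-period yield y/m = 0.034000
Number of cashflows N = 14
Cashflows (t years, CF_t, discount factor 1/(1+y/m)^(m*t), PV):
  t = 0.5000: CF_t = 13.500000, DF = 0.967118, PV = 13.056093
  t = 1.0000: CF_t = 13.500000, DF = 0.935317, PV = 12.626782
  t = 1.5000: CF_t = 13.500000, DF = 0.904562, PV = 12.211588
  t = 2.0000: CF_t = 13.500000, DF = 0.874818, PV = 11.810047
  t = 2.5000: CF_t = 13.500000, DF = 0.846052, PV = 11.421709
  t = 3.0000: CF_t = 13.500000, DF = 0.818233, PV = 11.046140
  t = 3.5000: CF_t = 13.500000, DF = 0.791327, PV = 10.682921
  t = 4.0000: CF_t = 13.500000, DF = 0.765307, PV = 10.331645
  t = 4.5000: CF_t = 13.500000, DF = 0.740142, PV = 9.991919
  t = 5.0000: CF_t = 13.500000, DF = 0.715805, PV = 9.663365
  t = 5.5000: CF_t = 13.500000, DF = 0.692268, PV = 9.345614
  t = 6.0000: CF_t = 13.500000, DF = 0.669505, PV = 9.038311
  t = 6.5000: CF_t = 13.500000, DF = 0.647490, PV = 8.741114
  t = 7.0000: CF_t = 1013.500000, DF = 0.626199, PV = 634.652815
Price P = sum_t PV_t = 774.620061
First compute Macaulay numerator sum_t t * PV_t:
  t * PV_t at t = 0.5000: 6.528046
  t * PV_t at t = 1.0000: 12.626782
  t * PV_t at t = 1.5000: 18.317382
  t * PV_t at t = 2.0000: 23.620093
  t * PV_t at t = 2.5000: 28.554271
  t * PV_t at t = 3.0000: 33.138419
  t * PV_t at t = 3.5000: 37.390222
  t * PV_t at t = 4.0000: 41.326578
  t * PV_t at t = 4.5000: 44.963637
  t * PV_t at t = 5.0000: 48.316825
  t * PV_t at t = 5.5000: 51.400877
  t * PV_t at t = 6.0000: 54.229869
  t * PV_t at t = 6.5000: 56.817238
  t * PV_t at t = 7.0000: 4442.569702
Macaulay duration D = 4899.799944 / 774.620061 = 6.325424
Modified duration = D / (1 + y/m) = 6.325424 / (1 + 0.034000) = 6.117431


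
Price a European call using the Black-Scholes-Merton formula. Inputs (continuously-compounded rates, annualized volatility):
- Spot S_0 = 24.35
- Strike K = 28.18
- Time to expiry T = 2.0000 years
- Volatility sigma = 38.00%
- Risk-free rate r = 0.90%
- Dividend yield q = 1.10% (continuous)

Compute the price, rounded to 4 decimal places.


Answer: Price = 3.7319

Derivation:
d1 = (ln(S/K) + (r - q + 0.5*sigma^2) * T) / (sigma * sqrt(T)) = -0.01057061
d2 = d1 - sigma * sqrt(T) = -0.54797176
exp(-rT) = 0.98216103; exp(-qT) = 0.97824024
C = S_0 * exp(-qT) * N(d1) - K * exp(-rT) * N(d2)
N(d1) = 0.49578302; N(d2) = 0.29185565
C = 24.3500 * 0.97824024 * 0.49578302 - 28.1800 * 0.98216103 * 0.29185565 = 3.7319


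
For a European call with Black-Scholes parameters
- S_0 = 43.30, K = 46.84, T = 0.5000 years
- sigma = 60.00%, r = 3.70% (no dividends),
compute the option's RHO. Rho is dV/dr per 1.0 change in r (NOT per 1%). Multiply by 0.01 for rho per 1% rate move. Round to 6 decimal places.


d1 = 0.0705105581; d2 = -0.3537535106
phi(d1) = 0.3979517936; exp(-qT) = 1.0000000000; exp(-rT) = 0.9816700746
N(d2) = 0.3617618083
Rho = K*T*exp(-rT)*N(d2) = 46.8400 * 0.5000 * 0.9816700746 * 0.3617618083 = 8.317162

Answer: Rho = 8.317162


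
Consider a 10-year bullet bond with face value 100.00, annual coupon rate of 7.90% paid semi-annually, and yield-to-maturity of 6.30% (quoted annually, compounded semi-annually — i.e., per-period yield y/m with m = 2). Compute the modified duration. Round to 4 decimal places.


Coupon per period c = face * coupon_rate / m = 3.950000
Periods per year m = 2; per-period yield y/m = 0.031500
Number of cashflows N = 20
Cashflows (t years, CF_t, discount factor 1/(1+y/m)^(m*t), PV):
  t = 0.5000: CF_t = 3.950000, DF = 0.969462, PV = 3.829375
  t = 1.0000: CF_t = 3.950000, DF = 0.939856, PV = 3.712433
  t = 1.5000: CF_t = 3.950000, DF = 0.911155, PV = 3.599063
  t = 2.0000: CF_t = 3.950000, DF = 0.883330, PV = 3.489154
  t = 2.5000: CF_t = 3.950000, DF = 0.856355, PV = 3.382602
  t = 3.0000: CF_t = 3.950000, DF = 0.830204, PV = 3.279304
  t = 3.5000: CF_t = 3.950000, DF = 0.804851, PV = 3.179161
  t = 4.0000: CF_t = 3.950000, DF = 0.780272, PV = 3.082075
  t = 4.5000: CF_t = 3.950000, DF = 0.756444, PV = 2.987955
  t = 5.0000: CF_t = 3.950000, DF = 0.733344, PV = 2.896708
  t = 5.5000: CF_t = 3.950000, DF = 0.710949, PV = 2.808249
  t = 6.0000: CF_t = 3.950000, DF = 0.689238, PV = 2.722490
  t = 6.5000: CF_t = 3.950000, DF = 0.668190, PV = 2.639351
  t = 7.0000: CF_t = 3.950000, DF = 0.647785, PV = 2.558750
  t = 7.5000: CF_t = 3.950000, DF = 0.628003, PV = 2.480611
  t = 8.0000: CF_t = 3.950000, DF = 0.608825, PV = 2.404858
  t = 8.5000: CF_t = 3.950000, DF = 0.590232, PV = 2.331418
  t = 9.0000: CF_t = 3.950000, DF = 0.572208, PV = 2.260221
  t = 9.5000: CF_t = 3.950000, DF = 0.554734, PV = 2.191198
  t = 10.0000: CF_t = 103.950000, DF = 0.537793, PV = 55.903609
Price P = sum_t PV_t = 111.738584
First compute Macaulay numerator sum_t t * PV_t:
  t * PV_t at t = 0.5000: 1.914687
  t * PV_t at t = 1.0000: 3.712433
  t * PV_t at t = 1.5000: 5.398594
  t * PV_t at t = 2.0000: 6.978308
  t * PV_t at t = 2.5000: 8.456506
  t * PV_t at t = 3.0000: 9.837913
  t * PV_t at t = 3.5000: 11.127062
  t * PV_t at t = 4.0000: 12.328301
  t * PV_t at t = 4.5000: 13.445796
  t * PV_t at t = 5.0000: 14.483542
  t * PV_t at t = 5.5000: 15.445367
  t * PV_t at t = 6.0000: 16.334941
  t * PV_t at t = 6.5000: 17.155779
  t * PV_t at t = 7.0000: 17.911249
  t * PV_t at t = 7.5000: 18.604580
  t * PV_t at t = 8.0000: 19.238861
  t * PV_t at t = 8.5000: 19.817053
  t * PV_t at t = 9.0000: 20.341989
  t * PV_t at t = 9.5000: 20.816384
  t * PV_t at t = 10.0000: 559.036092
Macaulay duration D = 812.385437 / 111.738584 = 7.270411
Modified duration = D / (1 + y/m) = 7.270411 / (1 + 0.031500) = 7.048387

Answer: Modified duration = 7.0484


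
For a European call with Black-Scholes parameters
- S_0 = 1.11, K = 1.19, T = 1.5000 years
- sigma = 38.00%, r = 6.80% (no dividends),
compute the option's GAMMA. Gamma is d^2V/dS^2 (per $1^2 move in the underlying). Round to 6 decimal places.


Answer: Gamma = 0.737750

Derivation:
d1 = 0.3023330162; d2 = -0.1630700349
phi(d1) = 0.3811199365; exp(-qT) = 1.0000000000; exp(-rT) = 0.9030295517
Gamma = exp(-qT) * phi(d1) / (S * sigma * sqrt(T)) = 1.0000000000 * 0.3811199365 / (1.1100 * 0.3800 * 1.2247448714) = 0.737750


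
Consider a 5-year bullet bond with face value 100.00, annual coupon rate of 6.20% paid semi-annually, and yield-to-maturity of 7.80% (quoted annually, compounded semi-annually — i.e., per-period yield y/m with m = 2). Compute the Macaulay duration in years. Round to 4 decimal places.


Coupon per period c = face * coupon_rate / m = 3.100000
Periods per year m = 2; per-period yield y/m = 0.039000
Number of cashflows N = 10
Cashflows (t years, CF_t, discount factor 1/(1+y/m)^(m*t), PV):
  t = 0.5000: CF_t = 3.100000, DF = 0.962464, PV = 2.983638
  t = 1.0000: CF_t = 3.100000, DF = 0.926337, PV = 2.871644
  t = 1.5000: CF_t = 3.100000, DF = 0.891566, PV = 2.763854
  t = 2.0000: CF_t = 3.100000, DF = 0.858100, PV = 2.660109
  t = 2.5000: CF_t = 3.100000, DF = 0.825890, PV = 2.560259
  t = 3.0000: CF_t = 3.100000, DF = 0.794889, PV = 2.464157
  t = 3.5000: CF_t = 3.100000, DF = 0.765052, PV = 2.371662
  t = 4.0000: CF_t = 3.100000, DF = 0.736335, PV = 2.282639
  t = 4.5000: CF_t = 3.100000, DF = 0.708696, PV = 2.196958
  t = 5.0000: CF_t = 103.100000, DF = 0.682094, PV = 70.323939
Price P = sum_t PV_t = 93.478861
Macaulay numerator sum_t t * PV_t:
  t * PV_t at t = 0.5000: 1.491819
  t * PV_t at t = 1.0000: 2.871644
  t * PV_t at t = 1.5000: 4.145781
  t * PV_t at t = 2.0000: 5.320219
  t * PV_t at t = 2.5000: 6.400648
  t * PV_t at t = 3.0000: 7.392472
  t * PV_t at t = 3.5000: 8.300818
  t * PV_t at t = 4.0000: 9.130558
  t * PV_t at t = 4.5000: 9.886311
  t * PV_t at t = 5.0000: 351.619696
Macaulay duration D = (sum_t t * PV_t) / P = 406.559966 / 93.478861 = 4.349218

Answer: Macaulay duration = 4.3492 years


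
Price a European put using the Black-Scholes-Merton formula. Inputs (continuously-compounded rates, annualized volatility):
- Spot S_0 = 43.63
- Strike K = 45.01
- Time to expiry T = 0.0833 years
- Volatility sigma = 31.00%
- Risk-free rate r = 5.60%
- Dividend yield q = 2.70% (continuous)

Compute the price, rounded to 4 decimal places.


d1 = (ln(S/K) + (r - q + 0.5*sigma^2) * T) / (sigma * sqrt(T)) = -0.27630547
d2 = d1 - sigma * sqrt(T) = -0.36577686
exp(-rT) = 0.99534606; exp(-qT) = 0.99775343
P = K * exp(-rT) * N(-d2) - S_0 * exp(-qT) * N(-d1)
N(-d1) = 0.60884327; N(-d2) = 0.64273421
P = 45.0100 * 0.99534606 * 0.64273421 - 43.6300 * 0.99775343 * 0.60884327 = 2.2907

Answer: Price = 2.2907


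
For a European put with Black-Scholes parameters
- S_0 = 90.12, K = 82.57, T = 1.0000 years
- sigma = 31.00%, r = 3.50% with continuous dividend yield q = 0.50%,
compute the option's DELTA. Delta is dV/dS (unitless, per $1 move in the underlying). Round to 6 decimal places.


Answer: Delta = -0.295185

Derivation:
d1 = 0.5340183779; d2 = 0.2240183779
phi(d1) = 0.3459274019; exp(-qT) = 0.9950124792; exp(-rT) = 0.9656054163
N(-d1) = 0.2966644096
Delta = -exp(-qT) * N(-d1) = -0.9950124792 * 0.2966644096 = -0.295185


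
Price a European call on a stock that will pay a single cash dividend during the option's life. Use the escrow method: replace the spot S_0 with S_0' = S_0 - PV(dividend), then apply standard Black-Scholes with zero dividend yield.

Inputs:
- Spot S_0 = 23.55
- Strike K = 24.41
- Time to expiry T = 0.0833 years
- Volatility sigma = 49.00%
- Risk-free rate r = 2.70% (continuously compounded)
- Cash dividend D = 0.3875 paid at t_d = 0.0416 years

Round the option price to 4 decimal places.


Answer: Price = 0.8266

Derivation:
PV(D) = D * exp(-r * t_d) = 0.3875 * 0.99887743 = 0.38706500
S_0' = S_0 - PV(D) = 23.5500 - 0.38706500 = 23.16293500
d1 = (ln(S_0'/K) + (r + sigma^2/2)*T) / (sigma*sqrt(T)) = -0.28418562
d2 = d1 - sigma*sqrt(T) = -0.42560815
exp(-rT) = 0.99775343
N(d1) = 0.38813407; N(d2) = 0.33519670
C = S_0' * N(d1) - K * exp(-rT) * N(d2) = 23.16293500 * 0.38813407 - 24.4100 * 0.99775343 * 0.33519670 = 0.8266


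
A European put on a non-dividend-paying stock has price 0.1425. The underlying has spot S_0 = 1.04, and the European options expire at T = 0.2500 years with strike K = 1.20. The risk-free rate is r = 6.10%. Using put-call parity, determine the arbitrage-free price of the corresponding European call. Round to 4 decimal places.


Answer: Call price = 0.0007

Derivation:
Put-call parity: C - P = S_0 * exp(-qT) - K * exp(-rT).
S_0 * exp(-qT) = 1.0400 * 1.00000000 = 1.04000000
K * exp(-rT) = 1.2000 * 0.98486569 = 1.18183883
C = P + S*exp(-qT) - K*exp(-rT)
C = 0.1425 + 1.04000000 - 1.18183883 = 0.0007


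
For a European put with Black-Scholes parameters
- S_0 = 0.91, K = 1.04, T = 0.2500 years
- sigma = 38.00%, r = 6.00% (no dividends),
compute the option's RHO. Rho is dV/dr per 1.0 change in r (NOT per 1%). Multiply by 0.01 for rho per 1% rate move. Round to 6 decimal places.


d1 = -0.5288494349; d2 = -0.7188494349
phi(d1) = 0.3468789540; exp(-qT) = 1.0000000000; exp(-rT) = 0.9851119396
N(-d2) = 0.7638831526
Rho = -K*T*exp(-rT)*N(-d2) = -1.0400 * 0.2500 * 0.9851119396 * 0.7638831526 = -0.195653

Answer: Rho = -0.195653


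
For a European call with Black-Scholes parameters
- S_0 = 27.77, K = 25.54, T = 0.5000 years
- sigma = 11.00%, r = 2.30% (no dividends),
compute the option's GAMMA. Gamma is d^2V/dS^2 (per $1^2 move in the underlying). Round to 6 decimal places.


d1 = 1.2629627882; d2 = 1.1851810423
phi(d1) = 0.1796982838; exp(-qT) = 1.0000000000; exp(-rT) = 0.9885658722
Gamma = exp(-qT) * phi(d1) / (S * sigma * sqrt(T)) = 1.0000000000 * 0.1796982838 / (27.7700 * 0.1100 * 0.7071067812) = 0.083194

Answer: Gamma = 0.083194


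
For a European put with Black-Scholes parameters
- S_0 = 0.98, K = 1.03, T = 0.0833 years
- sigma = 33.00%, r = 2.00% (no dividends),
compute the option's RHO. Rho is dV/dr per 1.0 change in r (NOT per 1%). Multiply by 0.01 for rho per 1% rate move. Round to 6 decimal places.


Answer: Rho = -0.060793

Derivation:
d1 = -0.4573510509; d2 = -0.5525947909
phi(d1) = 0.3593266107; exp(-qT) = 1.0000000000; exp(-rT) = 0.9983353870
N(-d2) = 0.7097295451
Rho = -K*T*exp(-rT)*N(-d2) = -1.0300 * 0.0833 * 0.9983353870 * 0.7097295451 = -0.060793


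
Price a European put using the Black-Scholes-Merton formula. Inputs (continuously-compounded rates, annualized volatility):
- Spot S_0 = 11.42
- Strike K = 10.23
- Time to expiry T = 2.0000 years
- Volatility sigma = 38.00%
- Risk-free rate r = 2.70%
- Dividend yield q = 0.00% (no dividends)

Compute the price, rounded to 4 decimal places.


d1 = (ln(S/K) + (r - q + 0.5*sigma^2) * T) / (sigma * sqrt(T)) = 0.57395043
d2 = d1 - sigma * sqrt(T) = 0.03654928
exp(-rT) = 0.94743211; exp(-qT) = 1.00000000
P = K * exp(-rT) * N(-d2) - S_0 * exp(-qT) * N(-d1)
N(-d1) = 0.28300067; N(-d2) = 0.48542219
P = 10.2300 * 0.94743211 * 0.48542219 - 11.4200 * 1.00000000 * 0.28300067 = 1.4730

Answer: Price = 1.4730


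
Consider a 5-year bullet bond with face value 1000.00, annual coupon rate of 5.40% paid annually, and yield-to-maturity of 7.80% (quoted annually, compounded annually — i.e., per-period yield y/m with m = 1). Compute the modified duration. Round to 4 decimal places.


Coupon per period c = face * coupon_rate / m = 54.000000
Periods per year m = 1; per-period yield y/m = 0.078000
Number of cashflows N = 5
Cashflows (t years, CF_t, discount factor 1/(1+y/m)^(m*t), PV):
  t = 1.0000: CF_t = 54.000000, DF = 0.927644, PV = 50.092764
  t = 2.0000: CF_t = 54.000000, DF = 0.860523, PV = 46.468242
  t = 3.0000: CF_t = 54.000000, DF = 0.798259, PV = 43.105975
  t = 4.0000: CF_t = 54.000000, DF = 0.740500, PV = 39.986990
  t = 5.0000: CF_t = 1054.000000, DF = 0.686920, PV = 724.013738
Price P = sum_t PV_t = 903.667709
First compute Macaulay numerator sum_t t * PV_t:
  t * PV_t at t = 1.0000: 50.092764
  t * PV_t at t = 2.0000: 92.936483
  t * PV_t at t = 3.0000: 129.317926
  t * PV_t at t = 4.0000: 159.947961
  t * PV_t at t = 5.0000: 3620.068688
Macaulay duration D = 4052.363822 / 903.667709 = 4.484352
Modified duration = D / (1 + y/m) = 4.484352 / (1 + 0.078000) = 4.159881

Answer: Modified duration = 4.1599


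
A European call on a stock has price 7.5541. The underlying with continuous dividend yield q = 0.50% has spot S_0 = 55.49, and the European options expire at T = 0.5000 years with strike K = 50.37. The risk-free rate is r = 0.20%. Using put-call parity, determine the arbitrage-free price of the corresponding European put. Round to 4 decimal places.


Answer: Put price = 2.5223

Derivation:
Put-call parity: C - P = S_0 * exp(-qT) - K * exp(-rT).
S_0 * exp(-qT) = 55.4900 * 0.99750312 = 55.35144826
K * exp(-rT) = 50.3700 * 0.99900050 = 50.31965518
P = C - S*exp(-qT) + K*exp(-rT)
P = 7.5541 - 55.35144826 + 50.31965518 = 2.5223


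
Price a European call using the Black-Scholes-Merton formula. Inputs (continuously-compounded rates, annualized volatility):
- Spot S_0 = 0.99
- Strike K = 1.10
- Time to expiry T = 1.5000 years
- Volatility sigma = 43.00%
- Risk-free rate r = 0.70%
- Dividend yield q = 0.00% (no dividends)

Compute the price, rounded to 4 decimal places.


d1 = (ln(S/K) + (r - q + 0.5*sigma^2) * T) / (sigma * sqrt(T)) = 0.08319622
d2 = d1 - sigma * sqrt(T) = -0.44344407
exp(-rT) = 0.98955493; exp(-qT) = 1.00000000
C = S_0 * exp(-qT) * N(d1) - K * exp(-rT) * N(d2)
N(d1) = 0.53315224; N(d2) = 0.32872228
C = 0.9900 * 1.00000000 * 0.53315224 - 1.1000 * 0.98955493 * 0.32872228 = 0.1700

Answer: Price = 0.1700


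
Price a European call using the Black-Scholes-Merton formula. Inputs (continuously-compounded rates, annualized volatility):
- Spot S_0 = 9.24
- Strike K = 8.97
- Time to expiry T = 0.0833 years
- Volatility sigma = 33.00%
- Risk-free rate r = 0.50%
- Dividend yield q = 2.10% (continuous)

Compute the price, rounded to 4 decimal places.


Answer: Price = 0.4894

Derivation:
d1 = (ln(S/K) + (r - q + 0.5*sigma^2) * T) / (sigma * sqrt(T)) = 0.34500005
d2 = d1 - sigma * sqrt(T) = 0.24975631
exp(-rT) = 0.99958359; exp(-qT) = 0.99825223
C = S_0 * exp(-qT) * N(d1) - K * exp(-rT) * N(d2)
N(d1) = 0.63495283; N(d2) = 0.59861209
C = 9.2400 * 0.99825223 * 0.63495283 - 8.9700 * 0.99958359 * 0.59861209 = 0.4894


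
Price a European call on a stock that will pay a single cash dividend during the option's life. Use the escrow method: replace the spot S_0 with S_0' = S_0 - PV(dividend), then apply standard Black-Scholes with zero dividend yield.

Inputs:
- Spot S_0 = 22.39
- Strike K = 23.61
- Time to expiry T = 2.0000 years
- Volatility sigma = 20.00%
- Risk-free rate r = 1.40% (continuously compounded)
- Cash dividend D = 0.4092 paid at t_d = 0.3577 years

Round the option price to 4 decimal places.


PV(D) = D * exp(-r * t_d) = 0.4092 * 0.99500472 = 0.40715593
S_0' = S_0 - PV(D) = 22.3900 - 0.40715593 = 21.98284407
d1 = (ln(S_0'/K) + (r + sigma^2/2)*T) / (sigma*sqrt(T)) = -0.01204916
d2 = d1 - sigma*sqrt(T) = -0.29489187
exp(-rT) = 0.97238837
N(d1) = 0.49519320; N(d2) = 0.38403824
C = S_0' * N(d1) - K * exp(-rT) * N(d2) = 21.98284407 * 0.49519320 - 23.6100 * 0.97238837 * 0.38403824 = 2.0690

Answer: Price = 2.0690


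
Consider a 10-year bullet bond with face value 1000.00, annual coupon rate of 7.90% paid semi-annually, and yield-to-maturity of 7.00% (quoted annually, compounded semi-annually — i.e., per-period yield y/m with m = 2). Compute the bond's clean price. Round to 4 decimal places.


Coupon per period c = face * coupon_rate / m = 39.500000
Periods per year m = 2; per-period yield y/m = 0.035000
Number of cashflows N = 20
Cashflows (t years, CF_t, discount factor 1/(1+y/m)^(m*t), PV):
  t = 0.5000: CF_t = 39.500000, DF = 0.966184, PV = 38.164251
  t = 1.0000: CF_t = 39.500000, DF = 0.933511, PV = 36.873673
  t = 1.5000: CF_t = 39.500000, DF = 0.901943, PV = 35.626737
  t = 2.0000: CF_t = 39.500000, DF = 0.871442, PV = 34.421968
  t = 2.5000: CF_t = 39.500000, DF = 0.841973, PV = 33.257940
  t = 3.0000: CF_t = 39.500000, DF = 0.813501, PV = 32.133275
  t = 3.5000: CF_t = 39.500000, DF = 0.785991, PV = 31.046643
  t = 4.0000: CF_t = 39.500000, DF = 0.759412, PV = 29.996756
  t = 4.5000: CF_t = 39.500000, DF = 0.733731, PV = 28.982373
  t = 5.0000: CF_t = 39.500000, DF = 0.708919, PV = 28.002293
  t = 5.5000: CF_t = 39.500000, DF = 0.684946, PV = 27.055356
  t = 6.0000: CF_t = 39.500000, DF = 0.661783, PV = 26.140440
  t = 6.5000: CF_t = 39.500000, DF = 0.639404, PV = 25.256464
  t = 7.0000: CF_t = 39.500000, DF = 0.617782, PV = 24.402381
  t = 7.5000: CF_t = 39.500000, DF = 0.596891, PV = 23.577179
  t = 8.0000: CF_t = 39.500000, DF = 0.576706, PV = 22.779884
  t = 8.5000: CF_t = 39.500000, DF = 0.557204, PV = 22.009549
  t = 9.0000: CF_t = 39.500000, DF = 0.538361, PV = 21.265265
  t = 9.5000: CF_t = 39.500000, DF = 0.520156, PV = 20.546150
  t = 10.0000: CF_t = 1039.500000, DF = 0.502566, PV = 522.417237
Price P = sum_t PV_t = 1063.955815

Answer: Price = 1063.9558


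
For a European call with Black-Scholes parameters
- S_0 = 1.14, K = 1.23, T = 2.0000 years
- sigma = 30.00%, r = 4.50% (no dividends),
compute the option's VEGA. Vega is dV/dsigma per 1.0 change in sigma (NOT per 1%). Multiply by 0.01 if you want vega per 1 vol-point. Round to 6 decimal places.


Answer: Vega = 0.624135

Derivation:
d1 = 0.2451635684; d2 = -0.1791005003
phi(d1) = 0.3871313953; exp(-qT) = 1.0000000000; exp(-rT) = 0.9139311853
Vega = S * exp(-qT) * phi(d1) * sqrt(T) = 1.1400 * 1.0000000000 * 0.3871313953 * 1.4142135624 = 0.624135


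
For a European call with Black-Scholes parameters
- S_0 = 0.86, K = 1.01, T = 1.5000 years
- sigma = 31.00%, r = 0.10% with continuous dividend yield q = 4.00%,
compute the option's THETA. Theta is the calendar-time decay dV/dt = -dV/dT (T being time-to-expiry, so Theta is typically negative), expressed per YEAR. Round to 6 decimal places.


d1 = -0.3876994962; d2 = -0.7673704064
phi(d1) = 0.3700585721; exp(-qT) = 0.9417645336; exp(-rT) = 0.9985011244
Theta = -S*exp(-qT)*phi(d1)*sigma/(2*sqrt(T)) - r*K*exp(-rT)*N(d2) + q*S*exp(-qT)*N(d1)
N(d1) = 0.3491192143; N(d2) = 0.2214306592; sqrt(T) = 1.2247448714
Term 1 = -0.8600 * 0.9417645336 * 0.3700585721 * 0.3100 / (2 * 1.2247448714) = -0.0379312644
Term 2 = -0.0010 * 1.0100 * 0.9985011244 * 0.2214306592 = -0.0002233097
Term 3 = 0.0400 * 0.8600 * 0.9417645336 * 0.3491192143 = 0.0113103104
Theta = -0.0379312644 + (-0.0002233097) + (0.0113103104) = -0.026844

Answer: Theta = -0.026844


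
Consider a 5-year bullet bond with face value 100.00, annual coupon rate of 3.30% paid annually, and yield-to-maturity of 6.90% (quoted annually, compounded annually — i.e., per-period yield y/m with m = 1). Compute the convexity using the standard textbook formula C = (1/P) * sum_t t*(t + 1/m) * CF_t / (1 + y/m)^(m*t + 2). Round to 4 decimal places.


Answer: Convexity = 23.8937

Derivation:
Coupon per period c = face * coupon_rate / m = 3.300000
Periods per year m = 1; per-period yield y/m = 0.069000
Number of cashflows N = 5
Cashflows (t years, CF_t, discount factor 1/(1+y/m)^(m*t), PV):
  t = 1.0000: CF_t = 3.300000, DF = 0.935454, PV = 3.086997
  t = 2.0000: CF_t = 3.300000, DF = 0.875074, PV = 2.887743
  t = 3.0000: CF_t = 3.300000, DF = 0.818591, PV = 2.701350
  t = 4.0000: CF_t = 3.300000, DF = 0.765754, PV = 2.526988
  t = 5.0000: CF_t = 103.300000, DF = 0.716327, PV = 73.996605
Price P = sum_t PV_t = 85.199683
Convexity numerator sum_t t*(t + 1/m) * CF_t / (1+y/m)^(m*t + 2):
  t = 1.0000: term = 5.402700
  t = 2.0000: term = 15.161926
  t = 3.0000: term = 28.366559
  t = 4.0000: term = 44.226004
  t = 5.0000: term = 1942.574304
Convexity = (1/P) * sum = 2035.731493 / 85.199683 = 23.893651


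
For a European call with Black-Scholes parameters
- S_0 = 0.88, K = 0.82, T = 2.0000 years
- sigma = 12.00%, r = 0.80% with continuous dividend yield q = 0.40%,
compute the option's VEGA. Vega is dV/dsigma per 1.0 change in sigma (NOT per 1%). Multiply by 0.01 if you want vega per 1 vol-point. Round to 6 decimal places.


Answer: Vega = 0.423835

Derivation:
d1 = 0.5481112712; d2 = 0.3784056437
phi(d1) = 0.3432996782; exp(-qT) = 0.9920319148; exp(-rT) = 0.9841273201
Vega = S * exp(-qT) * phi(d1) * sqrt(T) = 0.8800 * 0.9920319148 * 0.3432996782 * 1.4142135624 = 0.423835


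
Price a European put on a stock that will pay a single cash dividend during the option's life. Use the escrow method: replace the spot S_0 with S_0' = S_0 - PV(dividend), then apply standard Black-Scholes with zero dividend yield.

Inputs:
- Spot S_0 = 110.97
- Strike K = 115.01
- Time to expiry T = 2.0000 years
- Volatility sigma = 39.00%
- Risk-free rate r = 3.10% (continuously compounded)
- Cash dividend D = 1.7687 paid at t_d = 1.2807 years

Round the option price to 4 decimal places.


Answer: Price = 23.0316

Derivation:
PV(D) = D * exp(-r * t_d) = 1.7687 * 0.96107609 = 1.69985527
S_0' = S_0 - PV(D) = 110.9700 - 1.69985527 = 109.27014473
d1 = (ln(S_0'/K) + (r + sigma^2/2)*T) / (sigma*sqrt(T)) = 0.29536055
d2 = d1 - sigma*sqrt(T) = -0.25618274
exp(-rT) = 0.93988289
N(-d1) = 0.38385923; N(-d2) = 0.60109513
P = K * exp(-rT) * N(-d2) - S_0' * N(-d1) = 115.0100 * 0.93988289 * 0.60109513 - 109.27014473 * 0.38385923 = 23.0316


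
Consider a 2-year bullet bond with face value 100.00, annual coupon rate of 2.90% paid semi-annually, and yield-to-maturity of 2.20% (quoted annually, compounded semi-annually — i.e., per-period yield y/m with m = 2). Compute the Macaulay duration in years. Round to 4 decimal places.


Coupon per period c = face * coupon_rate / m = 1.450000
Periods per year m = 2; per-period yield y/m = 0.011000
Number of cashflows N = 4
Cashflows (t years, CF_t, discount factor 1/(1+y/m)^(m*t), PV):
  t = 0.5000: CF_t = 1.450000, DF = 0.989120, PV = 1.434224
  t = 1.0000: CF_t = 1.450000, DF = 0.978358, PV = 1.418619
  t = 1.5000: CF_t = 1.450000, DF = 0.967713, PV = 1.403184
  t = 2.0000: CF_t = 101.450000, DF = 0.957184, PV = 97.106305
Price P = sum_t PV_t = 101.362331
Macaulay numerator sum_t t * PV_t:
  t * PV_t at t = 0.5000: 0.717112
  t * PV_t at t = 1.0000: 1.418619
  t * PV_t at t = 1.5000: 2.104776
  t * PV_t at t = 2.0000: 194.212610
Macaulay duration D = (sum_t t * PV_t) / P = 198.453116 / 101.362331 = 1.957859

Answer: Macaulay duration = 1.9579 years


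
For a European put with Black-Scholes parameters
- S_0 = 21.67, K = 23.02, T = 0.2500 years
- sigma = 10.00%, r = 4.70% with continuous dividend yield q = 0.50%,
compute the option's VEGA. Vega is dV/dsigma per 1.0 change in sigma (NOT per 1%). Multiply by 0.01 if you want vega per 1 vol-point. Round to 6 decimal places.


Answer: Vega = 2.687349

Derivation:
d1 = -0.9736917549; d2 = -1.0236917549
phi(d1) = 0.2483350715; exp(-qT) = 0.9987507809; exp(-rT) = 0.9883187617
Vega = S * exp(-qT) * phi(d1) * sqrt(T) = 21.6700 * 0.9987507809 * 0.2483350715 * 0.5000000000 = 2.687349


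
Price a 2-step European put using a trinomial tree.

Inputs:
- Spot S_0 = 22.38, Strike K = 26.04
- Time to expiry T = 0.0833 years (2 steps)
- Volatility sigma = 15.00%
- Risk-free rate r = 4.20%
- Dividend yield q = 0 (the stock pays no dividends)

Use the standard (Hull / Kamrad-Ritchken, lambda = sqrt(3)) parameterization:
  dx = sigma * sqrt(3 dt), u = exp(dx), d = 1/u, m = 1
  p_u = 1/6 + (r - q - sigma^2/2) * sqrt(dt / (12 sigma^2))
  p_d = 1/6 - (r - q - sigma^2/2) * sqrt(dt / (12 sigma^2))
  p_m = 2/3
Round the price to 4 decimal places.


dt = T/N = 0.041650; dx = sigma*sqrt(3*dt) = 0.053022
u = exp(dx) = 1.054453; d = 1/u = 0.948359
p_u = 0.178744, p_m = 0.666667, p_d = 0.154589
Discount per step: exp(-r*dt) = 0.998252
Stock lattice S(k, j) with j the centered position index:
  k=0: S(0,+0) = 22.3800
  k=1: S(1,-1) = 21.2243; S(1,+0) = 22.3800; S(1,+1) = 23.5987
  k=2: S(2,-2) = 20.1282; S(2,-1) = 21.2243; S(2,+0) = 22.3800; S(2,+1) = 23.5987; S(2,+2) = 24.8837
Terminal payoffs V(N, j) = max(K - S_T, 0):
  V(2,-2) = 5.911778; V(2,-1) = 4.815731; V(2,+0) = 3.660000; V(2,+1) = 2.441336; V(2,+2) = 1.156312
Backward induction: V(k, j) = exp(-r*dt) * [p_u * V(k+1, j+1) + p_m * V(k+1, j) + p_d * V(k+1, j-1)]
  V(1,-1) = exp(-r*dt) * [p_u*3.660000 + p_m*4.815731 + p_d*5.911778] = 4.770236
  V(1,+0) = exp(-r*dt) * [p_u*2.441336 + p_m*3.660000 + p_d*4.815731] = 3.614506
  V(1,+1) = exp(-r*dt) * [p_u*1.156312 + p_m*2.441336 + p_d*3.660000] = 2.395843
  V(0,+0) = exp(-r*dt) * [p_u*2.395843 + p_m*3.614506 + p_d*4.770236] = 3.569092

Answer: Price = V(0,0) = 3.5691


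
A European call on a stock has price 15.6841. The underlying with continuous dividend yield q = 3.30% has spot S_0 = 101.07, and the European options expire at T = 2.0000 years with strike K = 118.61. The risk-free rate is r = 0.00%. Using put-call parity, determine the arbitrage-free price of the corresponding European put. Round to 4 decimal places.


Put-call parity: C - P = S_0 * exp(-qT) - K * exp(-rT).
S_0 * exp(-qT) = 101.0700 * 0.93613086 = 94.61474645
K * exp(-rT) = 118.6100 * 1.00000000 = 118.61000000
P = C - S*exp(-qT) + K*exp(-rT)
P = 15.6841 - 94.61474645 + 118.61000000 = 39.6794

Answer: Put price = 39.6794


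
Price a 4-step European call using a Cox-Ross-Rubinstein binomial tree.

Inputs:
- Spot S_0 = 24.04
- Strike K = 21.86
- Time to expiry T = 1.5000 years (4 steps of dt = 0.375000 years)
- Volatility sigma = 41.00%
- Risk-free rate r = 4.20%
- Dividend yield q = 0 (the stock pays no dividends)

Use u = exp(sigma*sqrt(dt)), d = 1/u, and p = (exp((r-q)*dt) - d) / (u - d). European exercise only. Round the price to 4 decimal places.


dt = T/N = 0.375000
u = exp(sigma*sqrt(dt)) = 1.285404; d = 1/u = 0.777966
p = (exp((r-q)*dt) - d) / (u - d) = 0.468843
Discount per step: exp(-r*dt) = 0.984373
Stock lattice S(k, i) with i counting down-moves:
  k=0: S(0,0) = 24.0400
  k=1: S(1,0) = 30.9011; S(1,1) = 18.7023
  k=2: S(2,0) = 39.7204; S(2,1) = 24.0400; S(2,2) = 14.5497
  k=3: S(3,0) = 51.0567; S(3,1) = 30.9011; S(3,2) = 18.7023; S(3,3) = 11.3192
  k=4: S(4,0) = 65.6285; S(4,1) = 39.7204; S(4,2) = 24.0400; S(4,3) = 14.5497; S(4,4) = 8.8060
Terminal payoffs V(N, i) = max(S_T - K, 0):
  V(4,0) = 43.768490; V(4,1) = 17.860384; V(4,2) = 2.180000; V(4,3) = 0.000000; V(4,4) = 0.000000
Backward induction: V(k, i) = exp(-r*dt) * [p * V(k+1, i) + (1-p) * V(k+1, i+1)].
  V(3,0) = exp(-r*dt) * [p*43.768490 + (1-p)*17.860384] = 29.538320
  V(3,1) = exp(-r*dt) * [p*17.860384 + (1-p)*2.180000] = 9.382699
  V(3,2) = exp(-r*dt) * [p*2.180000 + (1-p)*0.000000] = 1.006107
  V(3,3) = exp(-r*dt) * [p*0.000000 + (1-p)*0.000000] = 0.000000
  V(2,0) = exp(-r*dt) * [p*29.538320 + (1-p)*9.382699] = 18.538242
  V(2,1) = exp(-r*dt) * [p*9.382699 + (1-p)*1.006107] = 4.856325
  V(2,2) = exp(-r*dt) * [p*1.006107 + (1-p)*0.000000] = 0.464336
  V(1,0) = exp(-r*dt) * [p*18.538242 + (1-p)*4.856325] = 11.094875
  V(1,1) = exp(-r*dt) * [p*4.856325 + (1-p)*0.464336] = 2.484058
  V(0,0) = exp(-r*dt) * [p*11.094875 + (1-p)*2.484058] = 6.419279

Answer: Price = V(0,0) = 6.4193


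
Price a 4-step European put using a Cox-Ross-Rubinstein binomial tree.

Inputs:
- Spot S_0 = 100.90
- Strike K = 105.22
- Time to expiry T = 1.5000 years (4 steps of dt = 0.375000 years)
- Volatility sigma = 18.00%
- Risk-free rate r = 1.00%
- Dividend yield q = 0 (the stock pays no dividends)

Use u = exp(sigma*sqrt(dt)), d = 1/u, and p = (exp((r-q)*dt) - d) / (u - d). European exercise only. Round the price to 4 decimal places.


dt = T/N = 0.375000
u = exp(sigma*sqrt(dt)) = 1.116532; d = 1/u = 0.895631
p = (exp((r-q)*dt) - d) / (u - d) = 0.489479
Discount per step: exp(-r*dt) = 0.996257
Stock lattice S(k, i) with i counting down-moves:
  k=0: S(0,0) = 100.9000
  k=1: S(1,0) = 112.6580; S(1,1) = 90.3691
  k=2: S(2,0) = 125.7862; S(2,1) = 100.9000; S(2,2) = 80.9374
  k=3: S(3,0) = 140.4443; S(3,1) = 112.6580; S(3,2) = 90.3691; S(3,3) = 72.4900
  k=4: S(4,0) = 156.8105; S(4,1) = 125.7862; S(4,2) = 100.9000; S(4,3) = 80.9374; S(4,4) = 64.9243
Terminal payoffs V(N, i) = max(K - S_T, 0):
  V(4,0) = 0.000000; V(4,1) = 0.000000; V(4,2) = 4.320000; V(4,3) = 24.282613; V(4,4) = 40.295713
Backward induction: V(k, i) = exp(-r*dt) * [p * V(k+1, i) + (1-p) * V(k+1, i+1)].
  V(3,0) = exp(-r*dt) * [p*0.000000 + (1-p)*0.000000] = 0.000000
  V(3,1) = exp(-r*dt) * [p*0.000000 + (1-p)*4.320000] = 2.197196
  V(3,2) = exp(-r*dt) * [p*4.320000 + (1-p)*24.282613] = 14.457019
  V(3,3) = exp(-r*dt) * [p*24.282613 + (1-p)*40.295713] = 32.336150
  V(2,0) = exp(-r*dt) * [p*0.000000 + (1-p)*2.197196] = 1.117516
  V(2,1) = exp(-r*dt) * [p*2.197196 + (1-p)*14.457019] = 8.424443
  V(2,2) = exp(-r*dt) * [p*14.457019 + (1-p)*32.336150] = 23.496415
  V(1,0) = exp(-r*dt) * [p*1.117516 + (1-p)*8.424443] = 4.829711
  V(1,1) = exp(-r*dt) * [p*8.424443 + (1-p)*23.496415] = 16.058670
  V(0,0) = exp(-r*dt) * [p*4.829711 + (1-p)*16.058670] = 10.522796

Answer: Price = V(0,0) = 10.5228


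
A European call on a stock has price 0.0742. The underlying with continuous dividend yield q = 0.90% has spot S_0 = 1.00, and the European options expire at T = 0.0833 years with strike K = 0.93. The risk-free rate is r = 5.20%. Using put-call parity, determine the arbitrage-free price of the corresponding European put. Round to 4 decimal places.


Answer: Put price = 0.0009

Derivation:
Put-call parity: C - P = S_0 * exp(-qT) - K * exp(-rT).
S_0 * exp(-qT) = 1.0000 * 0.99925058 = 0.99925058
K * exp(-rT) = 0.9300 * 0.99567777 = 0.92598032
P = C - S*exp(-qT) + K*exp(-rT)
P = 0.0742 - 0.99925058 + 0.92598032 = 0.0009


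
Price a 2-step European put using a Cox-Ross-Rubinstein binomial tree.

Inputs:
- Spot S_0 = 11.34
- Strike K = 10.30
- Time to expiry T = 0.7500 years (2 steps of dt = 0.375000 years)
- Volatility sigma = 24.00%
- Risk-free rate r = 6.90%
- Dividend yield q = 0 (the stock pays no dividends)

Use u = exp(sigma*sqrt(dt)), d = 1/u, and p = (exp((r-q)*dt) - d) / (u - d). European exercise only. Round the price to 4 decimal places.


Answer: Price = V(0,0) = 0.3519

Derivation:
dt = T/N = 0.375000
u = exp(sigma*sqrt(dt)) = 1.158319; d = 1/u = 0.863320
p = (exp((r-q)*dt) - d) / (u - d) = 0.552181
Discount per step: exp(-r*dt) = 0.974457
Stock lattice S(k, i) with i counting down-moves:
  k=0: S(0,0) = 11.3400
  k=1: S(1,0) = 13.1353; S(1,1) = 9.7901
  k=2: S(2,0) = 15.2149; S(2,1) = 11.3400; S(2,2) = 8.4520
Terminal payoffs V(N, i) = max(K - S_T, 0):
  V(2,0) = 0.000000; V(2,1) = 0.000000; V(2,2) = 1.848047
Backward induction: V(k, i) = exp(-r*dt) * [p * V(k+1, i) + (1-p) * V(k+1, i+1)].
  V(1,0) = exp(-r*dt) * [p*0.000000 + (1-p)*0.000000] = 0.000000
  V(1,1) = exp(-r*dt) * [p*0.000000 + (1-p)*1.848047] = 0.806452
  V(0,0) = exp(-r*dt) * [p*0.000000 + (1-p)*0.806452] = 0.351920


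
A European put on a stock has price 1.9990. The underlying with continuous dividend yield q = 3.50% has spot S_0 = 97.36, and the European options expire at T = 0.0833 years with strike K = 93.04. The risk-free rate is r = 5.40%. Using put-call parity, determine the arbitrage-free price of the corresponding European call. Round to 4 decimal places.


Put-call parity: C - P = S_0 * exp(-qT) - K * exp(-rT).
S_0 * exp(-qT) = 97.3600 * 0.99708875 = 97.07656030
K * exp(-rT) = 93.0400 * 0.99551190 = 92.62242734
C = P + S*exp(-qT) - K*exp(-rT)
C = 1.9990 + 97.07656030 - 92.62242734 = 6.4531

Answer: Call price = 6.4531


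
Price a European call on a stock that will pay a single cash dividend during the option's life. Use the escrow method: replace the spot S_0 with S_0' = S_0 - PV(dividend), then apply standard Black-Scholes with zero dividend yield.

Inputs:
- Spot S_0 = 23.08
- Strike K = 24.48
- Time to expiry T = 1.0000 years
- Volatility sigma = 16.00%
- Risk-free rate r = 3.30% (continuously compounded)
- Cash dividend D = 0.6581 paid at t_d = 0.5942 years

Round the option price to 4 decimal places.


PV(D) = D * exp(-r * t_d) = 0.6581 * 0.98058240 = 0.64532128
S_0' = S_0 - PV(D) = 23.0800 - 0.64532128 = 22.43467872
d1 = (ln(S_0'/K) + (r + sigma^2/2)*T) / (sigma*sqrt(T)) = -0.25905337
d2 = d1 - sigma*sqrt(T) = -0.41905337
exp(-rT) = 0.96753856
N(d1) = 0.39779703; N(d2) = 0.33758857
C = S_0' * N(d1) - K * exp(-rT) * N(d2) = 22.43467872 * 0.39779703 - 24.4800 * 0.96753856 * 0.33758857 = 0.9285

Answer: Price = 0.9285


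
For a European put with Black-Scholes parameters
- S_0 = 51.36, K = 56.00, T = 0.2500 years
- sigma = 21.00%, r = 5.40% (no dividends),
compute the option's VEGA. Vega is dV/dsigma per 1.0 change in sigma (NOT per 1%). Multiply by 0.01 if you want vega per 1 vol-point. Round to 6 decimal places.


Answer: Vega = 8.333359

Derivation:
d1 = -0.6426622034; d2 = -0.7476622034
phi(d1) = 0.3245077413; exp(-qT) = 1.0000000000; exp(-rT) = 0.9865907163
Vega = S * exp(-qT) * phi(d1) * sqrt(T) = 51.3600 * 1.0000000000 * 0.3245077413 * 0.5000000000 = 8.333359


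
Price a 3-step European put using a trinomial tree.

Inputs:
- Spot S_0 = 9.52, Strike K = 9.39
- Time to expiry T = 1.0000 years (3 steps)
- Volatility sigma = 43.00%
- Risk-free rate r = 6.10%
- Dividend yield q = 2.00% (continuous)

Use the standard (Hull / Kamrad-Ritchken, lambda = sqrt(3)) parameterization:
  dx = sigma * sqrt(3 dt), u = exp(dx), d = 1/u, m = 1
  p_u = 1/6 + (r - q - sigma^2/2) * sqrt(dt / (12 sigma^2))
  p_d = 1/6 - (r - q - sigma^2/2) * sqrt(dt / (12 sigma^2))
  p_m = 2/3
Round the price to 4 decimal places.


Answer: Price = V(0,0) = 1.1872

Derivation:
dt = T/N = 0.333333; dx = sigma*sqrt(3*dt) = 0.430000
u = exp(dx) = 1.537258; d = 1/u = 0.650509
p_u = 0.146725, p_m = 0.666667, p_d = 0.186609
Discount per step: exp(-r*dt) = 0.979872
Stock lattice S(k, j) with j the centered position index:
  k=0: S(0,+0) = 9.5200
  k=1: S(1,-1) = 6.1928; S(1,+0) = 9.5200; S(1,+1) = 14.6347
  k=2: S(2,-2) = 4.0285; S(2,-1) = 6.1928; S(2,+0) = 9.5200; S(2,+1) = 14.6347; S(2,+2) = 22.4973
  k=3: S(3,-3) = 2.6206; S(3,-2) = 4.0285; S(3,-1) = 6.1928; S(3,+0) = 9.5200; S(3,+1) = 14.6347; S(3,+2) = 22.4973; S(3,+3) = 34.5841
Terminal payoffs V(N, j) = max(K - S_T, 0):
  V(3,-3) = 6.769422; V(3,-2) = 5.361497; V(3,-1) = 3.197153; V(3,+0) = 0.000000; V(3,+1) = 0.000000; V(3,+2) = 0.000000; V(3,+3) = 0.000000
Backward induction: V(k, j) = exp(-r*dt) * [p_u * V(k+1, j+1) + p_m * V(k+1, j) + p_d * V(k+1, j-1)]
  V(2,-2) = exp(-r*dt) * [p_u*3.197153 + p_m*5.361497 + p_d*6.769422] = 5.199852
  V(2,-1) = exp(-r*dt) * [p_u*0.000000 + p_m*3.197153 + p_d*5.361497] = 3.068897
  V(2,+0) = exp(-r*dt) * [p_u*0.000000 + p_m*0.000000 + p_d*3.197153] = 0.584607
  V(2,+1) = exp(-r*dt) * [p_u*0.000000 + p_m*0.000000 + p_d*0.000000] = 0.000000
  V(2,+2) = exp(-r*dt) * [p_u*0.000000 + p_m*0.000000 + p_d*0.000000] = 0.000000
  V(1,-1) = exp(-r*dt) * [p_u*0.584607 + p_m*3.068897 + p_d*5.199852] = 3.039607
  V(1,+0) = exp(-r*dt) * [p_u*0.000000 + p_m*0.584607 + p_d*3.068897] = 0.943049
  V(1,+1) = exp(-r*dt) * [p_u*0.000000 + p_m*0.000000 + p_d*0.584607] = 0.106897
  V(0,+0) = exp(-r*dt) * [p_u*0.106897 + p_m*0.943049 + p_d*3.039607] = 1.187213


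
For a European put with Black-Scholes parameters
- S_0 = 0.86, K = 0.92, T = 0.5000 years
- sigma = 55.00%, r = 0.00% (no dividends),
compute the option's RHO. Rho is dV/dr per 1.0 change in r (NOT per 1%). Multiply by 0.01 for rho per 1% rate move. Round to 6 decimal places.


d1 = 0.0210427758; d2 = -0.3678659539
phi(d1) = 0.3988539647; exp(-qT) = 1.0000000000; exp(-rT) = 1.0000000000
N(-d2) = 0.6435134061
Rho = -K*T*exp(-rT)*N(-d2) = -0.9200 * 0.5000 * 1.0000000000 * 0.6435134061 = -0.296016

Answer: Rho = -0.296016


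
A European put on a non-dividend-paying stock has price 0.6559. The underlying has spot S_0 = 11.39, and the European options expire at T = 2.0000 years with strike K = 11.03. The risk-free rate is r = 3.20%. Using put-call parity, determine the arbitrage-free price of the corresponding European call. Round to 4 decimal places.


Answer: Call price = 1.6997

Derivation:
Put-call parity: C - P = S_0 * exp(-qT) - K * exp(-rT).
S_0 * exp(-qT) = 11.3900 * 1.00000000 = 11.39000000
K * exp(-rT) = 11.0300 * 0.93800500 = 10.34619514
C = P + S*exp(-qT) - K*exp(-rT)
C = 0.6559 + 11.39000000 - 10.34619514 = 1.6997


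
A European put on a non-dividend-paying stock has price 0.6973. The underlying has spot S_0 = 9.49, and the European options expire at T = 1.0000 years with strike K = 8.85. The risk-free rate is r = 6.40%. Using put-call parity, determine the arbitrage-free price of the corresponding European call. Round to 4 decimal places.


Answer: Call price = 1.8860

Derivation:
Put-call parity: C - P = S_0 * exp(-qT) - K * exp(-rT).
S_0 * exp(-qT) = 9.4900 * 1.00000000 = 9.49000000
K * exp(-rT) = 8.8500 * 0.93800500 = 8.30134425
C = P + S*exp(-qT) - K*exp(-rT)
C = 0.6973 + 9.49000000 - 8.30134425 = 1.8860


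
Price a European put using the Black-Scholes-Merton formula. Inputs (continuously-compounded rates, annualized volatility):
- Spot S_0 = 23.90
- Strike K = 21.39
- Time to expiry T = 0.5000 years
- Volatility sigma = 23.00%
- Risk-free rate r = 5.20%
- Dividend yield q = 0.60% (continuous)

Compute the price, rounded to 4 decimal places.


Answer: Price = 0.4170

Derivation:
d1 = (ln(S/K) + (r - q + 0.5*sigma^2) * T) / (sigma * sqrt(T)) = 0.90497331
d2 = d1 - sigma * sqrt(T) = 0.74233875
exp(-rT) = 0.97433509; exp(-qT) = 0.99700450
P = K * exp(-rT) * N(-d2) - S_0 * exp(-qT) * N(-d1)
N(-d1) = 0.18273976; N(-d2) = 0.22894106
P = 21.3900 * 0.97433509 * 0.22894106 - 23.9000 * 0.99700450 * 0.18273976 = 0.4170


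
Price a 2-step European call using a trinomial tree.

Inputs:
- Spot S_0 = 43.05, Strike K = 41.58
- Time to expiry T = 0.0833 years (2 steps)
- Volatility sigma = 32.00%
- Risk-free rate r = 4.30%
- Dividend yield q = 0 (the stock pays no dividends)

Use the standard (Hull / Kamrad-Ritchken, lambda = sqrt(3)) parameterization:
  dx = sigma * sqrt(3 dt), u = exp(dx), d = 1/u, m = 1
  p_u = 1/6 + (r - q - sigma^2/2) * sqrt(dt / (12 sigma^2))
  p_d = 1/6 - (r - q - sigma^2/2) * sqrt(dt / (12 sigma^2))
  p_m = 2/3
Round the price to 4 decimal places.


dt = T/N = 0.041650; dx = sigma*sqrt(3*dt) = 0.113114
u = exp(dx) = 1.119760; d = 1/u = 0.893048
p_u = 0.165157, p_m = 0.666667, p_d = 0.168176
Discount per step: exp(-r*dt) = 0.998211
Stock lattice S(k, j) with j the centered position index:
  k=0: S(0,+0) = 43.0500
  k=1: S(1,-1) = 38.4457; S(1,+0) = 43.0500; S(1,+1) = 48.2057
  k=2: S(2,-2) = 34.3339; S(2,-1) = 38.4457; S(2,+0) = 43.0500; S(2,+1) = 48.2057; S(2,+2) = 53.9788
Terminal payoffs V(N, j) = max(S_T - K, 0):
  V(2,-2) = 0.000000; V(2,-1) = 0.000000; V(2,+0) = 1.470000; V(2,+1) = 6.625672; V(2,+2) = 12.398787
Backward induction: V(k, j) = exp(-r*dt) * [p_u * V(k+1, j+1) + p_m * V(k+1, j) + p_d * V(k+1, j-1)]
  V(1,-1) = exp(-r*dt) * [p_u*1.470000 + p_m*0.000000 + p_d*0.000000] = 0.242346
  V(1,+0) = exp(-r*dt) * [p_u*6.625672 + p_m*1.470000 + p_d*0.000000] = 2.070564
  V(1,+1) = exp(-r*dt) * [p_u*12.398787 + p_m*6.625672 + p_d*1.470000] = 6.700070
  V(0,+0) = exp(-r*dt) * [p_u*6.700070 + p_m*2.070564 + p_d*0.242346] = 2.523174

Answer: Price = V(0,0) = 2.5232
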